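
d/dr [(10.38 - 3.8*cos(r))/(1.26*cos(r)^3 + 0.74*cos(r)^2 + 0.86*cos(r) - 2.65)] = (-9.576*cos(r)^3 + 36.4244*cos(r)^2 + 15.3624*cos(r) - 1.1432)*sin(r)/(1.5876*cos(r)^6 + 1.8648*cos(r)^5 + 2.7148*cos(r)^4 - 5.4052*cos(r)^3 - 3.1824*cos(r)^2 - 4.558*cos(r) + 7.0225)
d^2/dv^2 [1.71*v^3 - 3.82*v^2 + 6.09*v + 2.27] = 10.26*v - 7.64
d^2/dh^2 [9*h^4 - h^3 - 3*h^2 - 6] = 108*h^2 - 6*h - 6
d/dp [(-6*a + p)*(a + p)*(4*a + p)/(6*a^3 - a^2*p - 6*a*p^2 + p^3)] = -5*a/(a^2 - 2*a*p + p^2)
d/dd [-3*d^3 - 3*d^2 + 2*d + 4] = -9*d^2 - 6*d + 2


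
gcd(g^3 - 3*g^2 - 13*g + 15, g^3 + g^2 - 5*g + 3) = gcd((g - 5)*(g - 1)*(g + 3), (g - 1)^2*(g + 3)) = g^2 + 2*g - 3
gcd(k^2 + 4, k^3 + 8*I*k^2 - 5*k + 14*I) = k + 2*I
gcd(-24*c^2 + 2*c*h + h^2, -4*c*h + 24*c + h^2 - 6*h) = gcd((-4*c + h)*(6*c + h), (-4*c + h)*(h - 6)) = 4*c - h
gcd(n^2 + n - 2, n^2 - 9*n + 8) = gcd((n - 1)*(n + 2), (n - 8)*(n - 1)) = n - 1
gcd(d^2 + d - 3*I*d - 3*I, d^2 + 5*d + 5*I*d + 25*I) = 1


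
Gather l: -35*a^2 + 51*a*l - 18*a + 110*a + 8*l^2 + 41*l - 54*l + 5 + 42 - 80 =-35*a^2 + 92*a + 8*l^2 + l*(51*a - 13) - 33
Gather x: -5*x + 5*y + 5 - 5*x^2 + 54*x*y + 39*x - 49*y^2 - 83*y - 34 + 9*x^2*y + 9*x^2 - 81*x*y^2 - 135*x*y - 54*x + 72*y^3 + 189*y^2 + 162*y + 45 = x^2*(9*y + 4) + x*(-81*y^2 - 81*y - 20) + 72*y^3 + 140*y^2 + 84*y + 16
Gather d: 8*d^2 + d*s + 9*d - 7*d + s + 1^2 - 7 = 8*d^2 + d*(s + 2) + s - 6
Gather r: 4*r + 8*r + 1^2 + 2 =12*r + 3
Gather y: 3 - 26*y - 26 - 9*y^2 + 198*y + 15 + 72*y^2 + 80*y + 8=63*y^2 + 252*y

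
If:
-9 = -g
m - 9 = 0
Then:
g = 9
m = 9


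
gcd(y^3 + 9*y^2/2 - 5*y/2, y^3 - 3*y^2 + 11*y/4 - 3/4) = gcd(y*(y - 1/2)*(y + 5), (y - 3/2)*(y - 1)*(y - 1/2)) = y - 1/2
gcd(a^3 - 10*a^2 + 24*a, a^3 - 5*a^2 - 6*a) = a^2 - 6*a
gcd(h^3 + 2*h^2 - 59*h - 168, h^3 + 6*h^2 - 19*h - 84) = h^2 + 10*h + 21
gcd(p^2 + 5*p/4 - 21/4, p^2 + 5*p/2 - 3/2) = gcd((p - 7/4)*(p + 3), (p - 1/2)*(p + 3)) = p + 3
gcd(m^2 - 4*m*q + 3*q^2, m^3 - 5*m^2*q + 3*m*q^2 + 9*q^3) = -m + 3*q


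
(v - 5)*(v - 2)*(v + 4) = v^3 - 3*v^2 - 18*v + 40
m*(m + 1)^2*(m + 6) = m^4 + 8*m^3 + 13*m^2 + 6*m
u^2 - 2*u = u*(u - 2)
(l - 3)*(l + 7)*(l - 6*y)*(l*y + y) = l^4*y - 6*l^3*y^2 + 5*l^3*y - 30*l^2*y^2 - 17*l^2*y + 102*l*y^2 - 21*l*y + 126*y^2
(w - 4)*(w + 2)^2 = w^3 - 12*w - 16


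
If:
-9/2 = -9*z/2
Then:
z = 1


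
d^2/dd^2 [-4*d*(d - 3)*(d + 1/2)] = 20 - 24*d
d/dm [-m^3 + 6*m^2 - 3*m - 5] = -3*m^2 + 12*m - 3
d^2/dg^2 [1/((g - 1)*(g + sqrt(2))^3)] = 2*(6*(g - 1)^2 + 3*(g - 1)*(g + sqrt(2)) + (g + sqrt(2))^2)/((g - 1)^3*(g + sqrt(2))^5)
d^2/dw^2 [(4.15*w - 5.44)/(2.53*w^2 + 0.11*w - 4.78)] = ((26.6134 - 62.997*w)*(2.53*w^2 + 0.11*w - 4.78) + (4.15*w - 5.44)*(5.06*w + 0.11)*(10.12*w + 0.22))/(2.53*w^2 + 0.11*w - 4.78)^3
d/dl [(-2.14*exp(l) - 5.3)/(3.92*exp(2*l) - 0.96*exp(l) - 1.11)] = (8.3888*exp(2*l) + 41.552*exp(l) - 2.7126)*exp(l)/(15.3664*exp(4*l) - 7.5264*exp(3*l) - 7.7808*exp(2*l) + 2.1312*exp(l) + 1.2321)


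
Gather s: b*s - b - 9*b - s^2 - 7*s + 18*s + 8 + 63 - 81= -10*b - s^2 + s*(b + 11) - 10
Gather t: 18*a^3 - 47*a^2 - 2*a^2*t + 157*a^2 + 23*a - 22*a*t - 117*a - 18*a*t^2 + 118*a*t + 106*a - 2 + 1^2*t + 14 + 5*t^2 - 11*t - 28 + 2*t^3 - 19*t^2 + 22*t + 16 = 18*a^3 + 110*a^2 + 12*a + 2*t^3 + t^2*(-18*a - 14) + t*(-2*a^2 + 96*a + 12)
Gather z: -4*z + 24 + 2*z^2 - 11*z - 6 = 2*z^2 - 15*z + 18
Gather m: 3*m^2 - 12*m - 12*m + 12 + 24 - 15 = 3*m^2 - 24*m + 21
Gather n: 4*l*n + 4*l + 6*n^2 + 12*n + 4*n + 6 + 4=4*l + 6*n^2 + n*(4*l + 16) + 10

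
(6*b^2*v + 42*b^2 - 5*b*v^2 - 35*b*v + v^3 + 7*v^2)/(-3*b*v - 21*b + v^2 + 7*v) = -2*b + v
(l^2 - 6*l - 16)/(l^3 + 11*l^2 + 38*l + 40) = (l - 8)/(l^2 + 9*l + 20)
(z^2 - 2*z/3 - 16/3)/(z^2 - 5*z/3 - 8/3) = (z + 2)/(z + 1)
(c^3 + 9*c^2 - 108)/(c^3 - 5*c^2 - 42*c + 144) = (c + 6)/(c - 8)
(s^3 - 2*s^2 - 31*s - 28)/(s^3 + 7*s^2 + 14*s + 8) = (s - 7)/(s + 2)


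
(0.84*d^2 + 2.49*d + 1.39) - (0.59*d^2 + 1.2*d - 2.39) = 0.25*d^2 + 1.29*d + 3.78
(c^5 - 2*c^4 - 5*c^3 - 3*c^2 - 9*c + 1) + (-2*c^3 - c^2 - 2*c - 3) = c^5 - 2*c^4 - 7*c^3 - 4*c^2 - 11*c - 2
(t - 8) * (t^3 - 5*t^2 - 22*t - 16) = t^4 - 13*t^3 + 18*t^2 + 160*t + 128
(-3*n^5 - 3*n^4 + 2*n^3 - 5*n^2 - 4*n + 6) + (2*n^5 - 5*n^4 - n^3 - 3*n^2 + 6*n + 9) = -n^5 - 8*n^4 + n^3 - 8*n^2 + 2*n + 15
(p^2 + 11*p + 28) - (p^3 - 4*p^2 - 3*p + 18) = -p^3 + 5*p^2 + 14*p + 10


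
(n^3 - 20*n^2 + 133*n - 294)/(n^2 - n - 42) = (n^2 - 13*n + 42)/(n + 6)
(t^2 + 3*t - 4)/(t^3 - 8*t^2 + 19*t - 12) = (t + 4)/(t^2 - 7*t + 12)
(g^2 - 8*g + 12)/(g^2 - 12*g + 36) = (g - 2)/(g - 6)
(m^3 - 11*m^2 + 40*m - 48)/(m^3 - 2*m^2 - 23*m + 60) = (m - 4)/(m + 5)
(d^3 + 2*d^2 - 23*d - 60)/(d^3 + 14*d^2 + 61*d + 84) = (d - 5)/(d + 7)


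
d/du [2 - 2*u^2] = -4*u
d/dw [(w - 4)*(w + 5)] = 2*w + 1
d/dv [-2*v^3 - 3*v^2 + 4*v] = -6*v^2 - 6*v + 4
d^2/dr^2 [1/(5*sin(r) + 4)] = 5*(-5*sin(r)^2 + 4*sin(r) + 10)/(5*sin(r) + 4)^3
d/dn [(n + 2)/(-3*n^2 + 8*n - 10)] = (3*n^2 + 12*n - 26)/(9*n^4 - 48*n^3 + 124*n^2 - 160*n + 100)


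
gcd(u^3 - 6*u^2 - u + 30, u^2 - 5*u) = u - 5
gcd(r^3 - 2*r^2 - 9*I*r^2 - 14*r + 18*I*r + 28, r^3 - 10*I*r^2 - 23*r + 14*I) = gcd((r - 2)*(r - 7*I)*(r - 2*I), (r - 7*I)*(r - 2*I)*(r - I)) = r^2 - 9*I*r - 14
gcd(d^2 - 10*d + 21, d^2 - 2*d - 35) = d - 7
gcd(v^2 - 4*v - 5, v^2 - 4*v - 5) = v^2 - 4*v - 5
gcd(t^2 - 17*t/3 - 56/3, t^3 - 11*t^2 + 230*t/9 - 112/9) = t - 8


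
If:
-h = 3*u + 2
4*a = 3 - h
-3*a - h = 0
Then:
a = 3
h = -9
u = 7/3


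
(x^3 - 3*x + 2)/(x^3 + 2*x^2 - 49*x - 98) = (x^2 - 2*x + 1)/(x^2 - 49)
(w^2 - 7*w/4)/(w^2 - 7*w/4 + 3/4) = w*(4*w - 7)/(4*w^2 - 7*w + 3)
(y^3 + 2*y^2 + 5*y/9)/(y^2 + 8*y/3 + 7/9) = y*(3*y + 5)/(3*y + 7)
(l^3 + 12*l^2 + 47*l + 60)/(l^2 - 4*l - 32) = (l^2 + 8*l + 15)/(l - 8)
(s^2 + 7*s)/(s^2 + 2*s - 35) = s/(s - 5)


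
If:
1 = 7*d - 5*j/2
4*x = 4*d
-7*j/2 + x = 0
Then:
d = 7/44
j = 1/22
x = 7/44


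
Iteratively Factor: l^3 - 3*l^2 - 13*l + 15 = (l + 3)*(l^2 - 6*l + 5) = (l - 1)*(l + 3)*(l - 5)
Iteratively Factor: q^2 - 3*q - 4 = (q - 4)*(q + 1)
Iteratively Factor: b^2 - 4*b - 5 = (b + 1)*(b - 5)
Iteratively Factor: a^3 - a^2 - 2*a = (a - 2)*(a^2 + a) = (a - 2)*(a + 1)*(a)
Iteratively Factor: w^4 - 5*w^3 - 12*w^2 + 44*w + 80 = (w - 4)*(w^3 - w^2 - 16*w - 20) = (w - 4)*(w + 2)*(w^2 - 3*w - 10) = (w - 5)*(w - 4)*(w + 2)*(w + 2)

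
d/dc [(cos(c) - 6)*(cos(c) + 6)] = -sin(2*c)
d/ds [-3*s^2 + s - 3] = 1 - 6*s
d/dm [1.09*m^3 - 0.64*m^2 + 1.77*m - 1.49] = 3.27*m^2 - 1.28*m + 1.77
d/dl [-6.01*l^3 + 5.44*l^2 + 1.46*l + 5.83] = -18.03*l^2 + 10.88*l + 1.46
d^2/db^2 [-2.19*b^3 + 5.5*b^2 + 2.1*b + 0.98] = 11.0 - 13.14*b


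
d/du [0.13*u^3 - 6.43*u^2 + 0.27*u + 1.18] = 0.39*u^2 - 12.86*u + 0.27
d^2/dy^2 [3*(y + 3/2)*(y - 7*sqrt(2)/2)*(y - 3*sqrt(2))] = 18*y - 39*sqrt(2) + 9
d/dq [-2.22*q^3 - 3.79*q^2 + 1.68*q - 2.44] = -6.66*q^2 - 7.58*q + 1.68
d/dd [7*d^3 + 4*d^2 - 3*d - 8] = 21*d^2 + 8*d - 3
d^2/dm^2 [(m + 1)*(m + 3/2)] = 2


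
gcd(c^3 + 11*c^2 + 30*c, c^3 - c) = c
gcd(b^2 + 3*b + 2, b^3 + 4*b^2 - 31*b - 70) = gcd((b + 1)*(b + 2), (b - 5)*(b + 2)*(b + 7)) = b + 2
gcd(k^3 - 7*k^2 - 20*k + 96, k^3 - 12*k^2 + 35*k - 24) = k^2 - 11*k + 24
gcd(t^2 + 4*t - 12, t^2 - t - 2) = t - 2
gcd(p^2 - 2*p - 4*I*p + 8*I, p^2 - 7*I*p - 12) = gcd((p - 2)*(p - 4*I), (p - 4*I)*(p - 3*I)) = p - 4*I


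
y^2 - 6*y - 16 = (y - 8)*(y + 2)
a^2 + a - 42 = (a - 6)*(a + 7)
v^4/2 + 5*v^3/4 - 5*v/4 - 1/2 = (v/2 + 1)*(v - 1)*(v + 1/2)*(v + 1)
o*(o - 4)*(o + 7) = o^3 + 3*o^2 - 28*o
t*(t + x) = t^2 + t*x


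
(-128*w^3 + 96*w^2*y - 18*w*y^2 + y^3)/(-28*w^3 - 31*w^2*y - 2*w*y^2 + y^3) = (128*w^3 - 96*w^2*y + 18*w*y^2 - y^3)/(28*w^3 + 31*w^2*y + 2*w*y^2 - y^3)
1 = 1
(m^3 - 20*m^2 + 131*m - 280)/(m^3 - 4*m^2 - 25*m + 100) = (m^2 - 15*m + 56)/(m^2 + m - 20)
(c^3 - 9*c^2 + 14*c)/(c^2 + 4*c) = (c^2 - 9*c + 14)/(c + 4)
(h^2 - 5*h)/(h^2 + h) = (h - 5)/(h + 1)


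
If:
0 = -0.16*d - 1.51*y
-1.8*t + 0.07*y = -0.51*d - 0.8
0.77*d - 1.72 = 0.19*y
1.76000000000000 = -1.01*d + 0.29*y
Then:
No Solution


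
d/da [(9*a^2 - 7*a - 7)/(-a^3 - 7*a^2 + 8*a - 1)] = (9*a^4 - 14*a^3 + 2*a^2 - 116*a + 63)/(a^6 + 14*a^5 + 33*a^4 - 110*a^3 + 78*a^2 - 16*a + 1)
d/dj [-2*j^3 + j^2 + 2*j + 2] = -6*j^2 + 2*j + 2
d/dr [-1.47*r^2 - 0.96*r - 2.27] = -2.94*r - 0.96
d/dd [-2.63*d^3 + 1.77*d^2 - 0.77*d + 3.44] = -7.89*d^2 + 3.54*d - 0.77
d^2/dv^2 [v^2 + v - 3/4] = 2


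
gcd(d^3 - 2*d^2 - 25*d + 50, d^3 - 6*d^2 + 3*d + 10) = d^2 - 7*d + 10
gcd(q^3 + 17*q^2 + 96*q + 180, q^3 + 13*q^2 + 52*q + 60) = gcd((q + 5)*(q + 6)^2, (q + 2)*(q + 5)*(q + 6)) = q^2 + 11*q + 30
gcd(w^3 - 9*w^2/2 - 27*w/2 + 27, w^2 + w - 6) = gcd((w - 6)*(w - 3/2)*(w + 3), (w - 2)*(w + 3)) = w + 3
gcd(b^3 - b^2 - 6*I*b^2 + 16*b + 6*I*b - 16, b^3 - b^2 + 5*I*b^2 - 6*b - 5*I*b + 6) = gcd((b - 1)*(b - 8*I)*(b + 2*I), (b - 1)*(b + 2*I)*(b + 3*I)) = b^2 + b*(-1 + 2*I) - 2*I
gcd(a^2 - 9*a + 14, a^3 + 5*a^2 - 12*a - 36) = 1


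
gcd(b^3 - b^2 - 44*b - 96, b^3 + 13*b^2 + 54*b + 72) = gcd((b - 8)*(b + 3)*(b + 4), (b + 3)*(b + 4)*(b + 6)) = b^2 + 7*b + 12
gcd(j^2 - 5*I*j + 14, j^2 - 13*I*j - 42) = j - 7*I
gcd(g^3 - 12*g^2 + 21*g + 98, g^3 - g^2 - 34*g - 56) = g^2 - 5*g - 14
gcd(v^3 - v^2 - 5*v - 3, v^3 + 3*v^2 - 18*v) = v - 3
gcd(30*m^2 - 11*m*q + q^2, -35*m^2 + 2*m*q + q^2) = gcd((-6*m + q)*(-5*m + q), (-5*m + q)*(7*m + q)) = -5*m + q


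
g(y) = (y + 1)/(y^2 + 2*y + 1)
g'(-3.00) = -0.25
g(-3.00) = -0.50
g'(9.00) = -0.01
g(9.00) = 0.10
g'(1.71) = -0.14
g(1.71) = 0.37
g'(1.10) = -0.23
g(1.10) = 0.48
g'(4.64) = -0.03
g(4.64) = 0.18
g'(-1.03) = -1111.11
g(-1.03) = -33.33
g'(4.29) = -0.04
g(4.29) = 0.19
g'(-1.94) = -1.13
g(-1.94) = -1.06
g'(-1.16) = -39.06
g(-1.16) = -6.25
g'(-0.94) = -277.78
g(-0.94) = 16.67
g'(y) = (-2*y - 2)*(y + 1)/(y^2 + 2*y + 1)^2 + 1/(y^2 + 2*y + 1)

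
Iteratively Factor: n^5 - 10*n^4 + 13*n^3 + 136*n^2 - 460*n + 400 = (n - 5)*(n^4 - 5*n^3 - 12*n^2 + 76*n - 80) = (n - 5)*(n - 2)*(n^3 - 3*n^2 - 18*n + 40) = (n - 5)*(n - 2)*(n + 4)*(n^2 - 7*n + 10) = (n - 5)*(n - 2)^2*(n + 4)*(n - 5)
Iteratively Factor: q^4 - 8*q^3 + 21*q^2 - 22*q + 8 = (q - 1)*(q^3 - 7*q^2 + 14*q - 8) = (q - 1)^2*(q^2 - 6*q + 8) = (q - 4)*(q - 1)^2*(q - 2)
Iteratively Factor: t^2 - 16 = (t - 4)*(t + 4)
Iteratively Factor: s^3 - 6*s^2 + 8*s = (s - 2)*(s^2 - 4*s) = s*(s - 2)*(s - 4)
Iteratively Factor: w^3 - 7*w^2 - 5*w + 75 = (w + 3)*(w^2 - 10*w + 25) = (w - 5)*(w + 3)*(w - 5)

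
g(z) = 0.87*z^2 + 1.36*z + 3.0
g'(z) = 1.74*z + 1.36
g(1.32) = 6.31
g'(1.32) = 3.66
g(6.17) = 44.51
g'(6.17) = 12.10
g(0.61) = 4.15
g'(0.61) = 2.42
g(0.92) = 4.99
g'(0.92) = 2.96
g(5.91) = 41.43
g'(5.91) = 11.64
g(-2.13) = 4.05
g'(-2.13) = -2.35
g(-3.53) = 9.04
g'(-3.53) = -4.78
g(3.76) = 20.41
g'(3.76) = 7.90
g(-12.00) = 111.96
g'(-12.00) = -19.52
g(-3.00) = 6.75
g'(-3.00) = -3.86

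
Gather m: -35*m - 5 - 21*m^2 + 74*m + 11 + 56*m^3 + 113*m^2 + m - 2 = 56*m^3 + 92*m^2 + 40*m + 4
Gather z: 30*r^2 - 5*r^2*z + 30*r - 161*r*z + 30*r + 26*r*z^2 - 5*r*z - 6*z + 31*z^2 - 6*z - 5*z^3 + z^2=30*r^2 + 60*r - 5*z^3 + z^2*(26*r + 32) + z*(-5*r^2 - 166*r - 12)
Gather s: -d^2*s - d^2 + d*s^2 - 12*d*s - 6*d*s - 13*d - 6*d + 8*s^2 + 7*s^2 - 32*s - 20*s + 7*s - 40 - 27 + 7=-d^2 - 19*d + s^2*(d + 15) + s*(-d^2 - 18*d - 45) - 60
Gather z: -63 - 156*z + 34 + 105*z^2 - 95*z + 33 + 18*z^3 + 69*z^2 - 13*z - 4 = 18*z^3 + 174*z^2 - 264*z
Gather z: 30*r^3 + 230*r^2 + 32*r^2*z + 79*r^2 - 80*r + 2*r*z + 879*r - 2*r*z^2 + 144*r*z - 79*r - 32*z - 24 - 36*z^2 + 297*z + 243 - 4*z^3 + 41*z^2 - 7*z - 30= 30*r^3 + 309*r^2 + 720*r - 4*z^3 + z^2*(5 - 2*r) + z*(32*r^2 + 146*r + 258) + 189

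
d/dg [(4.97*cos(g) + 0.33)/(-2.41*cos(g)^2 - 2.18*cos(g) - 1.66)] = (-11.9777*cos(g)^2 - 1.5906*cos(g) + 7.5308)*sin(g)/(5.8081*cos(g)^4 + 10.5076*cos(g)^3 + 12.7536*cos(g)^2 + 7.2376*cos(g) + 2.7556)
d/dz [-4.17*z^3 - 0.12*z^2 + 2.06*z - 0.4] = -12.51*z^2 - 0.24*z + 2.06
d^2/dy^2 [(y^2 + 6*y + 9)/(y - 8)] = 242/(y^3 - 24*y^2 + 192*y - 512)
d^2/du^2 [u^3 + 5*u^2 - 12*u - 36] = 6*u + 10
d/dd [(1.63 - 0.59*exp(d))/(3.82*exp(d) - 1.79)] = -5.1705*exp(d)/(3.82*exp(d) - 1.79)^2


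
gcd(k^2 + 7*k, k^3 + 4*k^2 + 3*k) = k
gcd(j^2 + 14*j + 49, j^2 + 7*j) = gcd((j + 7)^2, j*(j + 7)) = j + 7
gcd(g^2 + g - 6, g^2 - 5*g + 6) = g - 2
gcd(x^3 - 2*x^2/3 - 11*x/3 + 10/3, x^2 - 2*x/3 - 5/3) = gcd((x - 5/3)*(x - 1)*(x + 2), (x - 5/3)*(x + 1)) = x - 5/3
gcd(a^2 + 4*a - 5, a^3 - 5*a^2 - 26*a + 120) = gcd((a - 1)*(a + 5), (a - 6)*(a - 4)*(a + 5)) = a + 5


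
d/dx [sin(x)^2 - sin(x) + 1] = sin(2*x) - cos(x)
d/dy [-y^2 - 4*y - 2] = -2*y - 4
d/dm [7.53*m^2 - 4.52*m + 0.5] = 15.06*m - 4.52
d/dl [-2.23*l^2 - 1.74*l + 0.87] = -4.46*l - 1.74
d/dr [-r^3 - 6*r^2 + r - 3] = -3*r^2 - 12*r + 1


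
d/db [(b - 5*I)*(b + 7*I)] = 2*b + 2*I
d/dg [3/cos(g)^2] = 6*sin(g)/cos(g)^3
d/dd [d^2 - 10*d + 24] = 2*d - 10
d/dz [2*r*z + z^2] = 2*r + 2*z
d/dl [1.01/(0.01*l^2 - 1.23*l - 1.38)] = (1.2423 - 0.0202*l)/(-0.01*l^2 + 1.23*l + 1.38)^2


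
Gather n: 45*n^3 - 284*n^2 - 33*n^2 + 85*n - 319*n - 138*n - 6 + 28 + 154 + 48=45*n^3 - 317*n^2 - 372*n + 224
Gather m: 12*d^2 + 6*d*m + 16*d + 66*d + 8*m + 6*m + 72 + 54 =12*d^2 + 82*d + m*(6*d + 14) + 126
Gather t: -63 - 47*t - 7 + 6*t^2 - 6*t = 6*t^2 - 53*t - 70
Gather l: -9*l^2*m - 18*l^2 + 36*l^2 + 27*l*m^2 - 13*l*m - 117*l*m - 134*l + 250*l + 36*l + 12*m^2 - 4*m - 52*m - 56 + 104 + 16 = l^2*(18 - 9*m) + l*(27*m^2 - 130*m + 152) + 12*m^2 - 56*m + 64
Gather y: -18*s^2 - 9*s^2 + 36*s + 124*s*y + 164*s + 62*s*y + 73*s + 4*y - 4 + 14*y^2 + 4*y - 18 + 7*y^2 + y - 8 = -27*s^2 + 273*s + 21*y^2 + y*(186*s + 9) - 30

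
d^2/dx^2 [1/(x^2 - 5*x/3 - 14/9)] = 162*(9*x^2 - 15*x - (6*x - 5)^2 - 14)/(-9*x^2 + 15*x + 14)^3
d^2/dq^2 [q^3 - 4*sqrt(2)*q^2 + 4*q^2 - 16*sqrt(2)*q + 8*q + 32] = 6*q - 8*sqrt(2) + 8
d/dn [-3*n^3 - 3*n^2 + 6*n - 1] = -9*n^2 - 6*n + 6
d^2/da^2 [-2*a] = 0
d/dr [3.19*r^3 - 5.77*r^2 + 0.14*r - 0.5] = 9.57*r^2 - 11.54*r + 0.14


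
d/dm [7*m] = 7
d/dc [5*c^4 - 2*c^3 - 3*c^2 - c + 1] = 20*c^3 - 6*c^2 - 6*c - 1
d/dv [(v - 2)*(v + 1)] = 2*v - 1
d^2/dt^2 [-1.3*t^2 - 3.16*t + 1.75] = -2.60000000000000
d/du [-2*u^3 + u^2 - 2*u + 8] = -6*u^2 + 2*u - 2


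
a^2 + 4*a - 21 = (a - 3)*(a + 7)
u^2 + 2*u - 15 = (u - 3)*(u + 5)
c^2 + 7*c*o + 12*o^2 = (c + 3*o)*(c + 4*o)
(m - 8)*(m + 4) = m^2 - 4*m - 32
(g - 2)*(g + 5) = g^2 + 3*g - 10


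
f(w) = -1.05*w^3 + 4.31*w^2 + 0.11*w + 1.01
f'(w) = -3.15*w^2 + 8.62*w + 0.11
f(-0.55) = 2.43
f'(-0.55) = -5.58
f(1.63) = 8.09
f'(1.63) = 5.79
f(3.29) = 10.63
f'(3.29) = -5.63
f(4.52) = -7.40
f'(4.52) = -25.28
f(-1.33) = 10.96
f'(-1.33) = -16.93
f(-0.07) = 1.02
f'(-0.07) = -0.51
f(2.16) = 10.77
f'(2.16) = 4.03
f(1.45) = 7.03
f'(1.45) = 5.99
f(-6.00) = 382.31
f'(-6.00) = -165.01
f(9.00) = -414.34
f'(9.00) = -177.46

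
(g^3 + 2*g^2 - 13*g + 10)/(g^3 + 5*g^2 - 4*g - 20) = (g - 1)/(g + 2)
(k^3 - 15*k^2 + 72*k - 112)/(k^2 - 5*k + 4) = (k^2 - 11*k + 28)/(k - 1)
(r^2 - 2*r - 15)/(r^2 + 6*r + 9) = (r - 5)/(r + 3)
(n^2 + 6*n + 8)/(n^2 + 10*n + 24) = (n + 2)/(n + 6)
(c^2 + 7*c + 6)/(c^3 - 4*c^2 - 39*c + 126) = (c + 1)/(c^2 - 10*c + 21)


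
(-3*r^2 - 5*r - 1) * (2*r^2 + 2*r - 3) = -6*r^4 - 16*r^3 - 3*r^2 + 13*r + 3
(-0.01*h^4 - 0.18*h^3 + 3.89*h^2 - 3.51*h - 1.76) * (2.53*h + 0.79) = -0.0253*h^5 - 0.4633*h^4 + 9.6995*h^3 - 5.8072*h^2 - 7.2257*h - 1.3904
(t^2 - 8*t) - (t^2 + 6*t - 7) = 7 - 14*t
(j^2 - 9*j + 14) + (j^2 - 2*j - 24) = 2*j^2 - 11*j - 10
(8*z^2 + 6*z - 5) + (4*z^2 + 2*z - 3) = 12*z^2 + 8*z - 8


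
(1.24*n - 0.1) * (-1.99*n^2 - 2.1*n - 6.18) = -2.4676*n^3 - 2.405*n^2 - 7.4532*n + 0.618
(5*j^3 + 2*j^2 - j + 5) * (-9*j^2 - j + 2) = -45*j^5 - 23*j^4 + 17*j^3 - 40*j^2 - 7*j + 10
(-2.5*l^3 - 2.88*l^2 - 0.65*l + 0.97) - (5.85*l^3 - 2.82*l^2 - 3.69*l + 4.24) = -8.35*l^3 - 0.0600000000000001*l^2 + 3.04*l - 3.27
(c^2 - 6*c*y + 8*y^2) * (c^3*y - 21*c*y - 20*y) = c^5*y - 6*c^4*y^2 + 8*c^3*y^3 - 21*c^3*y + 126*c^2*y^2 - 20*c^2*y - 168*c*y^3 + 120*c*y^2 - 160*y^3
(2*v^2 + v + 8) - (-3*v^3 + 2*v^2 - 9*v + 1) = 3*v^3 + 10*v + 7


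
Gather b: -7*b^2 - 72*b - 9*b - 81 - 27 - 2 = -7*b^2 - 81*b - 110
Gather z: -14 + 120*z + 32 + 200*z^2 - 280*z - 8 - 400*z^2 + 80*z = -200*z^2 - 80*z + 10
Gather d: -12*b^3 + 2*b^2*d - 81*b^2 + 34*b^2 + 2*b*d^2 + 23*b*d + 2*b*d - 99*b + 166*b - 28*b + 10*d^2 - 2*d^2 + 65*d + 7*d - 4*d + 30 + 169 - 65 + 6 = -12*b^3 - 47*b^2 + 39*b + d^2*(2*b + 8) + d*(2*b^2 + 25*b + 68) + 140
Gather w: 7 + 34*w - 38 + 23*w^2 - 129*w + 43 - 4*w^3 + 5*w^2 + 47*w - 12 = -4*w^3 + 28*w^2 - 48*w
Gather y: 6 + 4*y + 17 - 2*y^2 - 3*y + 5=-2*y^2 + y + 28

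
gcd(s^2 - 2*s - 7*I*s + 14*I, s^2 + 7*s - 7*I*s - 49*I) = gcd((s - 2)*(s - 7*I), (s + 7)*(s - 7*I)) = s - 7*I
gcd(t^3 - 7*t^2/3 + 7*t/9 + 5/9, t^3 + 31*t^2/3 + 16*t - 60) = t - 5/3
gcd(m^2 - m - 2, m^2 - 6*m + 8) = m - 2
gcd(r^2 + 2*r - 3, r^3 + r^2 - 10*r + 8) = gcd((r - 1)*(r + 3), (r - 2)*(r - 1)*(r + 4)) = r - 1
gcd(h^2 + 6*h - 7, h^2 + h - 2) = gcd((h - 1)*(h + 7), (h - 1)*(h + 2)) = h - 1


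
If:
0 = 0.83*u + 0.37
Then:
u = -0.45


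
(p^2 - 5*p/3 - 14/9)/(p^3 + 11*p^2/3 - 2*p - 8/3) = (p - 7/3)/(p^2 + 3*p - 4)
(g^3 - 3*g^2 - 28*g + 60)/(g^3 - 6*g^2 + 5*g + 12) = (g^3 - 3*g^2 - 28*g + 60)/(g^3 - 6*g^2 + 5*g + 12)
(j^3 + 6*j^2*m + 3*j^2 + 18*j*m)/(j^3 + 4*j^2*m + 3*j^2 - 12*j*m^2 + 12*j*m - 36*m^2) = j/(j - 2*m)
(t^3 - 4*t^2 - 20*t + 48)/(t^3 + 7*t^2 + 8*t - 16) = (t^2 - 8*t + 12)/(t^2 + 3*t - 4)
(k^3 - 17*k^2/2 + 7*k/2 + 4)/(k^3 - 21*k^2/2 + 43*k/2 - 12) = (2*k + 1)/(2*k - 3)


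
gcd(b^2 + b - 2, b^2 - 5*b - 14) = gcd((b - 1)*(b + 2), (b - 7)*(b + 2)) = b + 2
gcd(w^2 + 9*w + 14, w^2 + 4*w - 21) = w + 7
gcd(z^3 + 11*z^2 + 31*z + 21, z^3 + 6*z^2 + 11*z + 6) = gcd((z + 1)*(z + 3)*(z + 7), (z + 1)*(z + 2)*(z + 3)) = z^2 + 4*z + 3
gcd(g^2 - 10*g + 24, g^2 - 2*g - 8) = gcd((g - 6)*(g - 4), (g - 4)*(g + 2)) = g - 4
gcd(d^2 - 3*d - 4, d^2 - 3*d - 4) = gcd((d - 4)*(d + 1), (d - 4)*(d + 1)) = d^2 - 3*d - 4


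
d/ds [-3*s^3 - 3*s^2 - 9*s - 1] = -9*s^2 - 6*s - 9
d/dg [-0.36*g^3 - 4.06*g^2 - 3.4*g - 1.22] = -1.08*g^2 - 8.12*g - 3.4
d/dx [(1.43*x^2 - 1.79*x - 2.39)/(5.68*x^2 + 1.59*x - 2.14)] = (12.4409*x^2 + 21.03*x + 7.6307)/(32.2624*x^4 + 18.0624*x^3 - 21.7823*x^2 - 6.8052*x + 4.5796)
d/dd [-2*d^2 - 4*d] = -4*d - 4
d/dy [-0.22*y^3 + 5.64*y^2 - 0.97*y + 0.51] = -0.66*y^2 + 11.28*y - 0.97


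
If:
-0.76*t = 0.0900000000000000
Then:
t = -0.12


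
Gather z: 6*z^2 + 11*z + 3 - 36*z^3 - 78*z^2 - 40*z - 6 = -36*z^3 - 72*z^2 - 29*z - 3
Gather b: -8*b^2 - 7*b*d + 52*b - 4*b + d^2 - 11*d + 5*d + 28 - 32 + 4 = -8*b^2 + b*(48 - 7*d) + d^2 - 6*d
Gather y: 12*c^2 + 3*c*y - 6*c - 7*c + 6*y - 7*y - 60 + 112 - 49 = 12*c^2 - 13*c + y*(3*c - 1) + 3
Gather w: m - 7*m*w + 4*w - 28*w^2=m - 28*w^2 + w*(4 - 7*m)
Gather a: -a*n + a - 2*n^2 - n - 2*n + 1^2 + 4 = a*(1 - n) - 2*n^2 - 3*n + 5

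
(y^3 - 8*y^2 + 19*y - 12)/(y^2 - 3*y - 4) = (y^2 - 4*y + 3)/(y + 1)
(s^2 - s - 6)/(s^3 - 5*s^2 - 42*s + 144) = (s + 2)/(s^2 - 2*s - 48)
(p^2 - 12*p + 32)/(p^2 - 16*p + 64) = (p - 4)/(p - 8)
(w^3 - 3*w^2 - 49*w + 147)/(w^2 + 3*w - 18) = (w^2 - 49)/(w + 6)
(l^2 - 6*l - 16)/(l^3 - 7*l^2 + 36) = (l - 8)/(l^2 - 9*l + 18)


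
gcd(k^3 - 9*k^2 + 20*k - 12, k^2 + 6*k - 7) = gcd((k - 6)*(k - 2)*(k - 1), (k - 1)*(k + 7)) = k - 1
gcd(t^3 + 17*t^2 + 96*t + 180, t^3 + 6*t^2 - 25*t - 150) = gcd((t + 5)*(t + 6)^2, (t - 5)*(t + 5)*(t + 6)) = t^2 + 11*t + 30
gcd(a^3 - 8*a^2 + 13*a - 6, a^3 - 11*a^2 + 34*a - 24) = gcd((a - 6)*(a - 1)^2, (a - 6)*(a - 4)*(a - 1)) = a^2 - 7*a + 6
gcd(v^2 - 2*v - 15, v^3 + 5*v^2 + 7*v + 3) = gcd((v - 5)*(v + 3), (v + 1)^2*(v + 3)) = v + 3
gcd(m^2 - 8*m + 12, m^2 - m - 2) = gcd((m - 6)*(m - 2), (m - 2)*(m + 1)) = m - 2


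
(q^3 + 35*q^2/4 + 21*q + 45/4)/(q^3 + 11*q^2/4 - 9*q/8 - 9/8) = 2*(4*q^2 + 23*q + 15)/(8*q^2 - 2*q - 3)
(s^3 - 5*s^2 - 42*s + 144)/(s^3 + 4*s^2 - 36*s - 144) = (s^2 - 11*s + 24)/(s^2 - 2*s - 24)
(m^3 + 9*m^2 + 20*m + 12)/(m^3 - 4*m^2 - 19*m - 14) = (m + 6)/(m - 7)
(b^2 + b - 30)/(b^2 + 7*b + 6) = (b - 5)/(b + 1)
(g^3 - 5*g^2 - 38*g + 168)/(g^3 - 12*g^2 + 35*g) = (g^2 + 2*g - 24)/(g*(g - 5))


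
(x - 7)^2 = x^2 - 14*x + 49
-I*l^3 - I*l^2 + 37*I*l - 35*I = (l - 5)*(l + 7)*(-I*l + I)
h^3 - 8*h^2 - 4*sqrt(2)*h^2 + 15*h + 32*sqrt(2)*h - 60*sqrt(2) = (h - 5)*(h - 3)*(h - 4*sqrt(2))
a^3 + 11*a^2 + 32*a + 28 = (a + 2)^2*(a + 7)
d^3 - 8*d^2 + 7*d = d*(d - 7)*(d - 1)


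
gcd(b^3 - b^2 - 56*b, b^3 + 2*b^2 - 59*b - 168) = b^2 - b - 56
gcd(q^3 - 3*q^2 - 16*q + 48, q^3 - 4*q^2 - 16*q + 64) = q^2 - 16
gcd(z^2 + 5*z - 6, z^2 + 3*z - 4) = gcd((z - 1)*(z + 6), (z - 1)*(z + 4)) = z - 1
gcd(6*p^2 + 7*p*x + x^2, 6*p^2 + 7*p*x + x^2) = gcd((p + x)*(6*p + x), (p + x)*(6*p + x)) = 6*p^2 + 7*p*x + x^2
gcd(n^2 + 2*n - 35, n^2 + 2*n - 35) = n^2 + 2*n - 35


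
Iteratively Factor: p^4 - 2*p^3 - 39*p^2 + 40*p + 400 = (p + 4)*(p^3 - 6*p^2 - 15*p + 100) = (p - 5)*(p + 4)*(p^2 - p - 20) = (p - 5)^2*(p + 4)*(p + 4)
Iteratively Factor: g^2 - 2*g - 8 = (g - 4)*(g + 2)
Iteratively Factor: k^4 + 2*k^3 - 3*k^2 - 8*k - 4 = (k + 1)*(k^3 + k^2 - 4*k - 4) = (k - 2)*(k + 1)*(k^2 + 3*k + 2) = (k - 2)*(k + 1)*(k + 2)*(k + 1)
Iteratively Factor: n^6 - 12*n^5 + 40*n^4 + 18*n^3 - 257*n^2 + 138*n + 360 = (n - 3)*(n^5 - 9*n^4 + 13*n^3 + 57*n^2 - 86*n - 120) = (n - 3)*(n + 1)*(n^4 - 10*n^3 + 23*n^2 + 34*n - 120) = (n - 5)*(n - 3)*(n + 1)*(n^3 - 5*n^2 - 2*n + 24) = (n - 5)*(n - 3)^2*(n + 1)*(n^2 - 2*n - 8) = (n - 5)*(n - 3)^2*(n + 1)*(n + 2)*(n - 4)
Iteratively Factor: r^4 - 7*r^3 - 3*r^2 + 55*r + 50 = (r + 1)*(r^3 - 8*r^2 + 5*r + 50) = (r - 5)*(r + 1)*(r^2 - 3*r - 10) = (r - 5)^2*(r + 1)*(r + 2)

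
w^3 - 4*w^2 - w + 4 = (w - 4)*(w - 1)*(w + 1)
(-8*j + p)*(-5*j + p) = 40*j^2 - 13*j*p + p^2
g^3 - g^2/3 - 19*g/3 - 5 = (g - 3)*(g + 1)*(g + 5/3)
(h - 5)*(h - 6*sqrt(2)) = h^2 - 6*sqrt(2)*h - 5*h + 30*sqrt(2)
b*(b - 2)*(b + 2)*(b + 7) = b^4 + 7*b^3 - 4*b^2 - 28*b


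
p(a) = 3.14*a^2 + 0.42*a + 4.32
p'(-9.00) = -56.10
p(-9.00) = 254.88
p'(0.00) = 0.42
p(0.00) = 4.32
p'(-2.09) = -12.71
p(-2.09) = 17.16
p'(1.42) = 9.34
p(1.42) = 11.25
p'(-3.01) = -18.48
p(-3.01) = 31.50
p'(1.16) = 7.70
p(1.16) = 9.03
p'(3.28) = 21.02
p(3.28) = 39.48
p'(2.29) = 14.80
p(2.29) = 21.75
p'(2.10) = 13.61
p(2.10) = 19.05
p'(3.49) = 22.34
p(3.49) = 44.03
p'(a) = 6.28*a + 0.42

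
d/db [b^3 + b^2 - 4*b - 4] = 3*b^2 + 2*b - 4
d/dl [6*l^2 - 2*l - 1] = 12*l - 2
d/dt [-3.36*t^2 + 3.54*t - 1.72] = 3.54 - 6.72*t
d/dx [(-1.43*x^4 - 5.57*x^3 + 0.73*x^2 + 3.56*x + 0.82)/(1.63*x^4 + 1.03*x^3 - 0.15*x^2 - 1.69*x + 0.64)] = (7.6062*x^6 - 1.9508*x^5 - 10.0747*x^4 + 2.4858*x^3 - 13.9279*x^2 + 1.1804*x + 3.6642)/(2.6569*x^8 + 3.3578*x^7 + 0.5719*x^6 - 5.8184*x^5 - 1.3725*x^4 + 1.8254*x^3 + 2.6641*x^2 - 2.1632*x + 0.4096)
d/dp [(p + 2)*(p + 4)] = 2*p + 6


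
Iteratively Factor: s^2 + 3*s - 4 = (s - 1)*(s + 4)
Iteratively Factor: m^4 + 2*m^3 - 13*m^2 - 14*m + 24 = (m - 1)*(m^3 + 3*m^2 - 10*m - 24) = (m - 3)*(m - 1)*(m^2 + 6*m + 8) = (m - 3)*(m - 1)*(m + 2)*(m + 4)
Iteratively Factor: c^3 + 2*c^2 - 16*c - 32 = (c - 4)*(c^2 + 6*c + 8) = (c - 4)*(c + 2)*(c + 4)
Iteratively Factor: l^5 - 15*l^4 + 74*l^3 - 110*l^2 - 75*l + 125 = (l + 1)*(l^4 - 16*l^3 + 90*l^2 - 200*l + 125) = (l - 5)*(l + 1)*(l^3 - 11*l^2 + 35*l - 25) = (l - 5)^2*(l + 1)*(l^2 - 6*l + 5) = (l - 5)^3*(l + 1)*(l - 1)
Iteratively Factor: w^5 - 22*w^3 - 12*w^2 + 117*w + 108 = (w + 3)*(w^4 - 3*w^3 - 13*w^2 + 27*w + 36) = (w + 3)^2*(w^3 - 6*w^2 + 5*w + 12) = (w + 1)*(w + 3)^2*(w^2 - 7*w + 12) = (w - 4)*(w + 1)*(w + 3)^2*(w - 3)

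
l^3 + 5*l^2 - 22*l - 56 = (l - 4)*(l + 2)*(l + 7)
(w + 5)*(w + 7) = w^2 + 12*w + 35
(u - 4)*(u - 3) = u^2 - 7*u + 12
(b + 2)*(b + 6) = b^2 + 8*b + 12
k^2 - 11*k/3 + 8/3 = (k - 8/3)*(k - 1)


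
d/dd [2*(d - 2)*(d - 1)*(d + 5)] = 6*d^2 + 8*d - 26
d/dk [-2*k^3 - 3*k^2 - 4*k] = -6*k^2 - 6*k - 4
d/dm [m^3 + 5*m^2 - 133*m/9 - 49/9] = 3*m^2 + 10*m - 133/9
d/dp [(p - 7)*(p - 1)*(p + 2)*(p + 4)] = 4*p^3 - 6*p^2 - 66*p - 22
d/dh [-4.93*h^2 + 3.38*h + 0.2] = 3.38 - 9.86*h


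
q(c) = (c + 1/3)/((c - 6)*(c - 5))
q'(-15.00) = 0.00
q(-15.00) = -0.03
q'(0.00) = 0.04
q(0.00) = 0.01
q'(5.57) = -17.84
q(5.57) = -24.09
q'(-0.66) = 0.02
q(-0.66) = -0.01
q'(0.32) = 0.05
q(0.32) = 0.02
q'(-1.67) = 0.01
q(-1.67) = -0.03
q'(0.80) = 0.07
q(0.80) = 0.05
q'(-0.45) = 0.03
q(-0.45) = -0.00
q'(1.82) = 0.16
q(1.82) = 0.16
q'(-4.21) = 0.00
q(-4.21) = -0.04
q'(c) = 1/((c - 6)*(c - 5)) - (c + 1/3)/((c - 6)*(c - 5)^2) - (c + 1/3)/((c - 6)^2*(c - 5))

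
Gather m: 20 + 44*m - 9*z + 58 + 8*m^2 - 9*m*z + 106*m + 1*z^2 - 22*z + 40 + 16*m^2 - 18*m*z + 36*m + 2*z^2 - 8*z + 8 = 24*m^2 + m*(186 - 27*z) + 3*z^2 - 39*z + 126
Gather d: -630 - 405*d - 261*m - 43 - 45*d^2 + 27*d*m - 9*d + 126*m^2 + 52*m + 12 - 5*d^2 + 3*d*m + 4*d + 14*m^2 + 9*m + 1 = -50*d^2 + d*(30*m - 410) + 140*m^2 - 200*m - 660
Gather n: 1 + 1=2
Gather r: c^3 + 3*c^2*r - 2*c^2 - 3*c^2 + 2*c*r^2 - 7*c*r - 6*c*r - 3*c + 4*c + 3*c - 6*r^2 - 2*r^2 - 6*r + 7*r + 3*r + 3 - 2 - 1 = c^3 - 5*c^2 + 4*c + r^2*(2*c - 8) + r*(3*c^2 - 13*c + 4)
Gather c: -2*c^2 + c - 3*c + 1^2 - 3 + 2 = -2*c^2 - 2*c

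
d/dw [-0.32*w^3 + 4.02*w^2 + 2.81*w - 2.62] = -0.96*w^2 + 8.04*w + 2.81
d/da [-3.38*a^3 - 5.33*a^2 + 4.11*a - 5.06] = -10.14*a^2 - 10.66*a + 4.11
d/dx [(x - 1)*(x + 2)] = 2*x + 1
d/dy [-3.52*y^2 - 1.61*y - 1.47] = -7.04*y - 1.61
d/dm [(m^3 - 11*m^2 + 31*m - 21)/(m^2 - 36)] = (m^4 - 139*m^2 + 834*m - 1116)/(m^4 - 72*m^2 + 1296)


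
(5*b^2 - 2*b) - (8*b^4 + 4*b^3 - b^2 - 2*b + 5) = -8*b^4 - 4*b^3 + 6*b^2 - 5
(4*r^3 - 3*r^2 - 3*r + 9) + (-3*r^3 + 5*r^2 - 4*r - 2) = r^3 + 2*r^2 - 7*r + 7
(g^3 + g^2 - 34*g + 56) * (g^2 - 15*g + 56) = g^5 - 14*g^4 + 7*g^3 + 622*g^2 - 2744*g + 3136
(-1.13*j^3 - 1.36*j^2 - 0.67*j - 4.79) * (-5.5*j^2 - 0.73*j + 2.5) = 6.215*j^5 + 8.3049*j^4 + 1.8528*j^3 + 23.4341*j^2 + 1.8217*j - 11.975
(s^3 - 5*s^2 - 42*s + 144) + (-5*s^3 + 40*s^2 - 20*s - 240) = -4*s^3 + 35*s^2 - 62*s - 96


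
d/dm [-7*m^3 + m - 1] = 1 - 21*m^2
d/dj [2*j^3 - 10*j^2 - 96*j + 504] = 6*j^2 - 20*j - 96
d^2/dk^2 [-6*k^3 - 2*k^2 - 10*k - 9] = -36*k - 4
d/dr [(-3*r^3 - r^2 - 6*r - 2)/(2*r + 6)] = (-3*r^3 - 14*r^2 - 3*r - 8)/(r^2 + 6*r + 9)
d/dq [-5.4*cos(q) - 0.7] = 5.4*sin(q)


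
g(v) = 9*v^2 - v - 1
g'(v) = 18*v - 1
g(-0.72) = 4.39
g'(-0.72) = -13.96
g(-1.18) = 12.71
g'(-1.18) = -22.24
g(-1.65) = 25.15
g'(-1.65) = -30.70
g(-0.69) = 3.97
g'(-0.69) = -13.42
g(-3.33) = 102.13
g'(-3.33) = -60.94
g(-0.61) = 2.96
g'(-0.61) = -11.98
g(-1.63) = 24.54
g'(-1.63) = -30.34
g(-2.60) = 62.44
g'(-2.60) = -47.80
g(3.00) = 77.00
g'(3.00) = 53.00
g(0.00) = -1.00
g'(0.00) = -1.00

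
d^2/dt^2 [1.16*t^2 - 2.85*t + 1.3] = 2.32000000000000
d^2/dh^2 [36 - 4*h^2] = -8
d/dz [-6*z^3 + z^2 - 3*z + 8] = -18*z^2 + 2*z - 3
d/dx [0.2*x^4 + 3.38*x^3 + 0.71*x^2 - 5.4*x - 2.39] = 0.8*x^3 + 10.14*x^2 + 1.42*x - 5.4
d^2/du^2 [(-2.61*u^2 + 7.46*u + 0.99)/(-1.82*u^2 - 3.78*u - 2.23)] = (-85.33252*u^3 - 83.233332*u^2 + 140.798112*u + 131.470182)/(6.028568*u^6 + 37.562616*u^5 + 100.17462*u^4 + 146.0592*u^3 + 122.74143*u^2 + 56.392686*u + 11.089567)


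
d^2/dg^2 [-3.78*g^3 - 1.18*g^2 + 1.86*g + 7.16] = -22.68*g - 2.36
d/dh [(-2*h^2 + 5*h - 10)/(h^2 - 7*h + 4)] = (9*h^2 + 4*h - 50)/(h^4 - 14*h^3 + 57*h^2 - 56*h + 16)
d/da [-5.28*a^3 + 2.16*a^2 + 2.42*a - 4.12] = -15.84*a^2 + 4.32*a + 2.42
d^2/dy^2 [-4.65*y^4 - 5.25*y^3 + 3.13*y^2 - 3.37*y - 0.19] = -55.8*y^2 - 31.5*y + 6.26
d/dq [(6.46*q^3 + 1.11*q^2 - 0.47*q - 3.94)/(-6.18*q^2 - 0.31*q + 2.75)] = (-39.9228*q^4 - 4.0052*q^3 + 50.0463*q^2 - 42.5934*q - 2.5139)/(38.1924*q^4 + 3.8316*q^3 - 33.8939*q^2 - 1.705*q + 7.5625)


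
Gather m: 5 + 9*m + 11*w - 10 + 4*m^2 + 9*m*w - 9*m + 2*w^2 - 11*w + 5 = 4*m^2 + 9*m*w + 2*w^2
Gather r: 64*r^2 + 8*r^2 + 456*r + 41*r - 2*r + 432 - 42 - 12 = 72*r^2 + 495*r + 378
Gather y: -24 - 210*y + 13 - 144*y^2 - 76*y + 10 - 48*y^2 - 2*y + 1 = -192*y^2 - 288*y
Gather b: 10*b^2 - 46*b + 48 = 10*b^2 - 46*b + 48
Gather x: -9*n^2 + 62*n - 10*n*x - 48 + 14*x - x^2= -9*n^2 + 62*n - x^2 + x*(14 - 10*n) - 48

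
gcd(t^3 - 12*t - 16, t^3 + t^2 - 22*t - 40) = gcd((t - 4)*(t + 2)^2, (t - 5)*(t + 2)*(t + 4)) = t + 2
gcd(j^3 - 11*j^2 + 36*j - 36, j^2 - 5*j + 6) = j^2 - 5*j + 6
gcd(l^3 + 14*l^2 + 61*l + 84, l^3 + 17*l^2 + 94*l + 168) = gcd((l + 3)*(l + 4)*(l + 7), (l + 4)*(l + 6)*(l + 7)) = l^2 + 11*l + 28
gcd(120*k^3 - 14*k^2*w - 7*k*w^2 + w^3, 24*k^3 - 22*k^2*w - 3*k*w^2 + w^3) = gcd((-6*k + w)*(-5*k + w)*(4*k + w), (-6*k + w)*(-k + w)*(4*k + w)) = -24*k^2 - 2*k*w + w^2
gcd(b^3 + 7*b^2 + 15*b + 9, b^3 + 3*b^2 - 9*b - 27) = b^2 + 6*b + 9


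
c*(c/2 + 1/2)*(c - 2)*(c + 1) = c^4/2 - 3*c^2/2 - c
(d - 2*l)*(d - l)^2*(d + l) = d^4 - 3*d^3*l + d^2*l^2 + 3*d*l^3 - 2*l^4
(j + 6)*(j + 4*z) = j^2 + 4*j*z + 6*j + 24*z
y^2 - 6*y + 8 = (y - 4)*(y - 2)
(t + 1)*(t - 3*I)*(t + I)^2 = t^4 + t^3 - I*t^3 + 5*t^2 - I*t^2 + 5*t + 3*I*t + 3*I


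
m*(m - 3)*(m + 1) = m^3 - 2*m^2 - 3*m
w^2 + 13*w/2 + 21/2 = (w + 3)*(w + 7/2)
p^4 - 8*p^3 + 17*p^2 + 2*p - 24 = (p - 4)*(p - 3)*(p - 2)*(p + 1)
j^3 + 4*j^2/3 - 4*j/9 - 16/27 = (j - 2/3)*(j + 2/3)*(j + 4/3)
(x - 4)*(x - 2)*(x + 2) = x^3 - 4*x^2 - 4*x + 16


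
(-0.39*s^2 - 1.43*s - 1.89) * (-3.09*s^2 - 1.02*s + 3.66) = 1.2051*s^4 + 4.8165*s^3 + 5.8713*s^2 - 3.306*s - 6.9174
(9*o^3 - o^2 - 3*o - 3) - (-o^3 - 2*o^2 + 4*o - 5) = 10*o^3 + o^2 - 7*o + 2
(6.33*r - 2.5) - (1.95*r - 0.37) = 4.38*r - 2.13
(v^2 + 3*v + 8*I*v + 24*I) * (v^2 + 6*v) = v^4 + 9*v^3 + 8*I*v^3 + 18*v^2 + 72*I*v^2 + 144*I*v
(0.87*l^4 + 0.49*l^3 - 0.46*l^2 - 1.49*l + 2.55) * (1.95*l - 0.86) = 1.6965*l^5 + 0.2073*l^4 - 1.3184*l^3 - 2.5099*l^2 + 6.2539*l - 2.193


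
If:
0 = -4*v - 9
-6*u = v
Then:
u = 3/8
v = -9/4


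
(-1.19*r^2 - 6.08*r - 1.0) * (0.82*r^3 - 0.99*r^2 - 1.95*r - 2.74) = -0.9758*r^5 - 3.8075*r^4 + 7.5197*r^3 + 16.1066*r^2 + 18.6092*r + 2.74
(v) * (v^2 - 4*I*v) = v^3 - 4*I*v^2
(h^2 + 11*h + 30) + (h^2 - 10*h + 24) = 2*h^2 + h + 54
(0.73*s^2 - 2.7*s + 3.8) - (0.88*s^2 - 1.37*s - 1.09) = -0.15*s^2 - 1.33*s + 4.89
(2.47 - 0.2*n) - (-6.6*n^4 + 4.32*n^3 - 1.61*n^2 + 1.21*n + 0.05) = 6.6*n^4 - 4.32*n^3 + 1.61*n^2 - 1.41*n + 2.42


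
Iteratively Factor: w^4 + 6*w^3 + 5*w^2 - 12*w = (w + 4)*(w^3 + 2*w^2 - 3*w) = (w - 1)*(w + 4)*(w^2 + 3*w) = w*(w - 1)*(w + 4)*(w + 3)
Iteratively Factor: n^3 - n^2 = (n)*(n^2 - n) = n*(n - 1)*(n)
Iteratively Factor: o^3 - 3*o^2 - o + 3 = (o - 3)*(o^2 - 1) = (o - 3)*(o - 1)*(o + 1)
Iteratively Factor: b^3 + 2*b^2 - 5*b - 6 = (b - 2)*(b^2 + 4*b + 3) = (b - 2)*(b + 1)*(b + 3)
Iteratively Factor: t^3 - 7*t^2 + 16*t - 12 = (t - 2)*(t^2 - 5*t + 6) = (t - 2)^2*(t - 3)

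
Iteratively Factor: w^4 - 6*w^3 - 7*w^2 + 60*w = (w - 4)*(w^3 - 2*w^2 - 15*w) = (w - 5)*(w - 4)*(w^2 + 3*w) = w*(w - 5)*(w - 4)*(w + 3)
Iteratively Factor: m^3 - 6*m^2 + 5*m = (m - 5)*(m^2 - m) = (m - 5)*(m - 1)*(m)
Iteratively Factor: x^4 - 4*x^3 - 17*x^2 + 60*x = (x + 4)*(x^3 - 8*x^2 + 15*x) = (x - 5)*(x + 4)*(x^2 - 3*x) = (x - 5)*(x - 3)*(x + 4)*(x)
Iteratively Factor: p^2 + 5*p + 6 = (p + 2)*(p + 3)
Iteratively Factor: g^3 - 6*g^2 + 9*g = (g)*(g^2 - 6*g + 9) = g*(g - 3)*(g - 3)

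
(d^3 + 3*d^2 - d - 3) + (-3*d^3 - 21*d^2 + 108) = -2*d^3 - 18*d^2 - d + 105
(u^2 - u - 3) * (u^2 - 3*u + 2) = u^4 - 4*u^3 + 2*u^2 + 7*u - 6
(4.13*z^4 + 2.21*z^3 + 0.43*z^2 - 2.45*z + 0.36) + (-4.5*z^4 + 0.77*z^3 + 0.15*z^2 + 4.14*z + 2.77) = -0.37*z^4 + 2.98*z^3 + 0.58*z^2 + 1.69*z + 3.13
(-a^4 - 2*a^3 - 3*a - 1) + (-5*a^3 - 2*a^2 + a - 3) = -a^4 - 7*a^3 - 2*a^2 - 2*a - 4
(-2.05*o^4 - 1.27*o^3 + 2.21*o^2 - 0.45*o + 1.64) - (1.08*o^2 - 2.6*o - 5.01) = -2.05*o^4 - 1.27*o^3 + 1.13*o^2 + 2.15*o + 6.65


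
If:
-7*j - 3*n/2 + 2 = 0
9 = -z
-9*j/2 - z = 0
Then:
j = 2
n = -8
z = -9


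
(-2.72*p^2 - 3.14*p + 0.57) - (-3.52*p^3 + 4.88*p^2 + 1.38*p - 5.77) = 3.52*p^3 - 7.6*p^2 - 4.52*p + 6.34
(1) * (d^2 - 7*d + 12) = d^2 - 7*d + 12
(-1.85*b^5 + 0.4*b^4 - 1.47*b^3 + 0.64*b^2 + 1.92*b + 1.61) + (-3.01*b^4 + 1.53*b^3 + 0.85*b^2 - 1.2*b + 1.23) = -1.85*b^5 - 2.61*b^4 + 0.0600000000000001*b^3 + 1.49*b^2 + 0.72*b + 2.84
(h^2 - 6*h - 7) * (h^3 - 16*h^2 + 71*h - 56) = h^5 - 22*h^4 + 160*h^3 - 370*h^2 - 161*h + 392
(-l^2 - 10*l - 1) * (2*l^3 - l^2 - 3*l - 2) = -2*l^5 - 19*l^4 + 11*l^3 + 33*l^2 + 23*l + 2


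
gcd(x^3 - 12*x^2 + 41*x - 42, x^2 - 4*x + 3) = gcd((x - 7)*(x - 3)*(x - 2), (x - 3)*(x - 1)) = x - 3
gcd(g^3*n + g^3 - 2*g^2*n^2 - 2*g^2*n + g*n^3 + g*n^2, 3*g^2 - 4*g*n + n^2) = g - n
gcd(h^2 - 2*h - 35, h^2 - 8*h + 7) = h - 7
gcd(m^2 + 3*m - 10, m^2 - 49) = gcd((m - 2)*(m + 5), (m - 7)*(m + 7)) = 1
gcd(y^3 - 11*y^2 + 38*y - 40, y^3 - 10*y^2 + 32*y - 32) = y^2 - 6*y + 8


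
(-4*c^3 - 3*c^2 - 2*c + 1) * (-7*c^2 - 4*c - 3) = 28*c^5 + 37*c^4 + 38*c^3 + 10*c^2 + 2*c - 3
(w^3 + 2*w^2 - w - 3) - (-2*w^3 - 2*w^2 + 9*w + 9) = 3*w^3 + 4*w^2 - 10*w - 12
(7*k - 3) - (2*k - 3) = 5*k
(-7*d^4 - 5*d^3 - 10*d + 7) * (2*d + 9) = -14*d^5 - 73*d^4 - 45*d^3 - 20*d^2 - 76*d + 63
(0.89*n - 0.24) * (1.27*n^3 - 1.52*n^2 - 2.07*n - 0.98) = 1.1303*n^4 - 1.6576*n^3 - 1.4775*n^2 - 0.3754*n + 0.2352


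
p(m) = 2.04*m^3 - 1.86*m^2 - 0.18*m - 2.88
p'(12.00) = 836.46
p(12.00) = 3252.24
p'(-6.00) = 242.46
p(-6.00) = -509.40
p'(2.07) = 18.34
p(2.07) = 6.87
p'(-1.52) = 19.61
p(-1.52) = -14.07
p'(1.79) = 12.77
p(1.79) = 2.54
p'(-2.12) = 35.21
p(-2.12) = -30.30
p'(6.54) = 237.25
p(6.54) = 487.03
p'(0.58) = -0.28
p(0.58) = -3.21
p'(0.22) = -0.70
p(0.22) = -2.99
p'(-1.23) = 13.65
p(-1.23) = -9.27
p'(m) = 6.12*m^2 - 3.72*m - 0.18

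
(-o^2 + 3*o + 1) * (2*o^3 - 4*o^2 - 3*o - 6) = -2*o^5 + 10*o^4 - 7*o^3 - 7*o^2 - 21*o - 6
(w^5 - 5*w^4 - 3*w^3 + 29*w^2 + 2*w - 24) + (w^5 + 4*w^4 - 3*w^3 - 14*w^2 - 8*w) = 2*w^5 - w^4 - 6*w^3 + 15*w^2 - 6*w - 24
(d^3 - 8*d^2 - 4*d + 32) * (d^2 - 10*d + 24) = d^5 - 18*d^4 + 100*d^3 - 120*d^2 - 416*d + 768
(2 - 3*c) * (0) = 0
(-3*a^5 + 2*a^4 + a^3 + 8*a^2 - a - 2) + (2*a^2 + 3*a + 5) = -3*a^5 + 2*a^4 + a^3 + 10*a^2 + 2*a + 3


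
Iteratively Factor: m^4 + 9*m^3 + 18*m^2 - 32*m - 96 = (m + 4)*(m^3 + 5*m^2 - 2*m - 24) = (m + 3)*(m + 4)*(m^2 + 2*m - 8) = (m + 3)*(m + 4)^2*(m - 2)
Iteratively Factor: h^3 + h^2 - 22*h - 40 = (h - 5)*(h^2 + 6*h + 8) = (h - 5)*(h + 2)*(h + 4)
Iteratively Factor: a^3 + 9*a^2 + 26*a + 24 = (a + 3)*(a^2 + 6*a + 8) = (a + 2)*(a + 3)*(a + 4)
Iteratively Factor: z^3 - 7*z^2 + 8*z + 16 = (z + 1)*(z^2 - 8*z + 16) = (z - 4)*(z + 1)*(z - 4)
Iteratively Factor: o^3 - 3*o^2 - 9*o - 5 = (o + 1)*(o^2 - 4*o - 5) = (o + 1)^2*(o - 5)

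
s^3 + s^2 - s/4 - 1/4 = (s - 1/2)*(s + 1/2)*(s + 1)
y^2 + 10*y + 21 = (y + 3)*(y + 7)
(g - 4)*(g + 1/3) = g^2 - 11*g/3 - 4/3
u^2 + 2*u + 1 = (u + 1)^2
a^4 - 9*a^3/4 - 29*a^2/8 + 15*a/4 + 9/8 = (a - 3)*(a - 1)*(a + 1/4)*(a + 3/2)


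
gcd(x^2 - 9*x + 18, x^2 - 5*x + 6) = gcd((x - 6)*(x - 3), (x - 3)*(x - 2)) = x - 3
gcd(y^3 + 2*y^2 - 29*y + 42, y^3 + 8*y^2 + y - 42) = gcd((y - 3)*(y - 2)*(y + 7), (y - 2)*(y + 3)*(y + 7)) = y^2 + 5*y - 14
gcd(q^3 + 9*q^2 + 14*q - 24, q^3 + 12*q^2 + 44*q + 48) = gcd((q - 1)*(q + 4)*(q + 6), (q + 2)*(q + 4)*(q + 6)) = q^2 + 10*q + 24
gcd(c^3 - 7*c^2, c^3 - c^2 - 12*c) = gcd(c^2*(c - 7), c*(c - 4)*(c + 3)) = c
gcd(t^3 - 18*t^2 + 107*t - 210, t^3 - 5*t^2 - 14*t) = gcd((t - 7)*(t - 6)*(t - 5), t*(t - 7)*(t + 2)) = t - 7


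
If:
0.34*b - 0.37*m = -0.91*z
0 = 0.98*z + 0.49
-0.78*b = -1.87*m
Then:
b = 2.45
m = 1.02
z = -0.50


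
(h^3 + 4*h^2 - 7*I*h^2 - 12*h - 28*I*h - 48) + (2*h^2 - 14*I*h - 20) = h^3 + 6*h^2 - 7*I*h^2 - 12*h - 42*I*h - 68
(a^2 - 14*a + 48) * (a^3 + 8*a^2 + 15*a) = a^5 - 6*a^4 - 49*a^3 + 174*a^2 + 720*a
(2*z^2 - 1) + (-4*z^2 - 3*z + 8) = -2*z^2 - 3*z + 7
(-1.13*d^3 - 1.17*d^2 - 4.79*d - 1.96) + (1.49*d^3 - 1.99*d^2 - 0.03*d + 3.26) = 0.36*d^3 - 3.16*d^2 - 4.82*d + 1.3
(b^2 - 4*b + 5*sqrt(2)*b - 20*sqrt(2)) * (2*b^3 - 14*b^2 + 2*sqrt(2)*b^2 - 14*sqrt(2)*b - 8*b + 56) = 2*b^5 - 22*b^4 + 12*sqrt(2)*b^4 - 132*sqrt(2)*b^3 + 68*b^3 - 132*b^2 + 296*sqrt(2)*b^2 + 336*b + 440*sqrt(2)*b - 1120*sqrt(2)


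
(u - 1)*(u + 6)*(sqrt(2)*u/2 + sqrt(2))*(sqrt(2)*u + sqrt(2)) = u^4 + 8*u^3 + 11*u^2 - 8*u - 12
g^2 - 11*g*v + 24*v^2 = (g - 8*v)*(g - 3*v)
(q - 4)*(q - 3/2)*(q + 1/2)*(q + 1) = q^4 - 4*q^3 - 7*q^2/4 + 25*q/4 + 3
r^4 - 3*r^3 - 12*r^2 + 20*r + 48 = (r - 4)*(r - 3)*(r + 2)^2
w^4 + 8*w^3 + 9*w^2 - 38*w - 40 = (w - 2)*(w + 1)*(w + 4)*(w + 5)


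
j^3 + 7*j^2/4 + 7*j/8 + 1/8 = (j + 1/4)*(j + 1/2)*(j + 1)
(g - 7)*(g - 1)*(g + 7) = g^3 - g^2 - 49*g + 49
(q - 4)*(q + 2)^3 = q^4 + 2*q^3 - 12*q^2 - 40*q - 32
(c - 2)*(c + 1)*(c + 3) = c^3 + 2*c^2 - 5*c - 6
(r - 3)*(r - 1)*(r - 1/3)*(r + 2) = r^4 - 7*r^3/3 - 13*r^2/3 + 23*r/3 - 2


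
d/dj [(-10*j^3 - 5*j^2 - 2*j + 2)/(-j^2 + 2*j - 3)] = 2*(5*j^4 - 20*j^3 + 39*j^2 + 17*j + 1)/(j^4 - 4*j^3 + 10*j^2 - 12*j + 9)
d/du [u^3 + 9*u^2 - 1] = 3*u*(u + 6)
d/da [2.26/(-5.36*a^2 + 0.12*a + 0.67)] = (24.2272*a - 0.2712)/(-5.36*a^2 + 0.12*a + 0.67)^2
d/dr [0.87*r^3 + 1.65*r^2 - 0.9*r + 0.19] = 2.61*r^2 + 3.3*r - 0.9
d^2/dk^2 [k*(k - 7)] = 2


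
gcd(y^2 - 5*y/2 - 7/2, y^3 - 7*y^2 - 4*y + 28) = 1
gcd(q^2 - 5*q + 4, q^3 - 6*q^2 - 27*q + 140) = q - 4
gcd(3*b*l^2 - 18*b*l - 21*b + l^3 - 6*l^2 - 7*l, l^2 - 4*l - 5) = l + 1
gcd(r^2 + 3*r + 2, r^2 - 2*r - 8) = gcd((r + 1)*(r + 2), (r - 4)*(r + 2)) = r + 2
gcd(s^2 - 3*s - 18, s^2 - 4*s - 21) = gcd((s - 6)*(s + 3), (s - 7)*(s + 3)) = s + 3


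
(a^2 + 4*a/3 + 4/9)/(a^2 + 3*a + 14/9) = (3*a + 2)/(3*a + 7)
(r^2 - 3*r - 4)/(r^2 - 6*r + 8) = (r + 1)/(r - 2)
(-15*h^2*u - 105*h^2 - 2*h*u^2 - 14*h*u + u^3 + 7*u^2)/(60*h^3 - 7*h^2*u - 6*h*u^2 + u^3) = (u + 7)/(-4*h + u)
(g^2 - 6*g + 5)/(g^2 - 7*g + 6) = (g - 5)/(g - 6)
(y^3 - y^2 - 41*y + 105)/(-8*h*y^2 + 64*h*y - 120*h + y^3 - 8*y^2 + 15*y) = (y + 7)/(-8*h + y)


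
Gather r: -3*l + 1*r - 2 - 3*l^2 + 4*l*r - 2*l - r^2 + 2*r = -3*l^2 - 5*l - r^2 + r*(4*l + 3) - 2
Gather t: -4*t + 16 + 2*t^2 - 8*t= 2*t^2 - 12*t + 16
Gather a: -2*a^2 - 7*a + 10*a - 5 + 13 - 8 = -2*a^2 + 3*a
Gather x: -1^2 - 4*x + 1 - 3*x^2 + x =-3*x^2 - 3*x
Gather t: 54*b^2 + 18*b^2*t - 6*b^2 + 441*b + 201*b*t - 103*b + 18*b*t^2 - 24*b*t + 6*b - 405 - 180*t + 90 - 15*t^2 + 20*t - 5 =48*b^2 + 344*b + t^2*(18*b - 15) + t*(18*b^2 + 177*b - 160) - 320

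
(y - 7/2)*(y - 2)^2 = y^3 - 15*y^2/2 + 18*y - 14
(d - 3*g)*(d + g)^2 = d^3 - d^2*g - 5*d*g^2 - 3*g^3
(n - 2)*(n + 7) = n^2 + 5*n - 14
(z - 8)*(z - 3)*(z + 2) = z^3 - 9*z^2 + 2*z + 48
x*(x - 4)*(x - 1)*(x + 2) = x^4 - 3*x^3 - 6*x^2 + 8*x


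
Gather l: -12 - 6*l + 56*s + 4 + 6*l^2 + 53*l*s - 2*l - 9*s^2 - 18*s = 6*l^2 + l*(53*s - 8) - 9*s^2 + 38*s - 8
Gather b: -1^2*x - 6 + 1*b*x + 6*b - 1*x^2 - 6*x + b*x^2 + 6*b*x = b*(x^2 + 7*x + 6) - x^2 - 7*x - 6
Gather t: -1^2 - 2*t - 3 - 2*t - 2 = -4*t - 6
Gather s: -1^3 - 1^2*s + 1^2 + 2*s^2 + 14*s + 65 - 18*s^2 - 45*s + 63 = -16*s^2 - 32*s + 128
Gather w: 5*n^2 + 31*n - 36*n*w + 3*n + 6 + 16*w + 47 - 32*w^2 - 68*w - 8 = 5*n^2 + 34*n - 32*w^2 + w*(-36*n - 52) + 45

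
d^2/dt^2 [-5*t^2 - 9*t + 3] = -10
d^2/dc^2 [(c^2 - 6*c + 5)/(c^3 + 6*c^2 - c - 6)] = 2*(c^3 - 15*c^2 - 123*c - 257)/(c^6 + 21*c^5 + 165*c^4 + 595*c^3 + 990*c^2 + 756*c + 216)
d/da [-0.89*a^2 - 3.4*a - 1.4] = -1.78*a - 3.4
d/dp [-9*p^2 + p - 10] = 1 - 18*p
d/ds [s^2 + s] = 2*s + 1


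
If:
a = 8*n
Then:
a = 8*n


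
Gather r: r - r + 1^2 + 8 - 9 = 0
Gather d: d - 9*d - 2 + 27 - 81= -8*d - 56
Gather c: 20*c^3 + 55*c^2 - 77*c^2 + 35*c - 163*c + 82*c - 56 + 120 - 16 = 20*c^3 - 22*c^2 - 46*c + 48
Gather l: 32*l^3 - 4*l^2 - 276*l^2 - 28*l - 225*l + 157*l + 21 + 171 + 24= 32*l^3 - 280*l^2 - 96*l + 216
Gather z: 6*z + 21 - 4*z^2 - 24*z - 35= -4*z^2 - 18*z - 14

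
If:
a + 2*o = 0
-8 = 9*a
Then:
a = -8/9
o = 4/9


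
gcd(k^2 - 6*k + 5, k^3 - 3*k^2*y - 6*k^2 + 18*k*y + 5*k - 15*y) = k^2 - 6*k + 5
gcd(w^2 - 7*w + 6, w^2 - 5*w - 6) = w - 6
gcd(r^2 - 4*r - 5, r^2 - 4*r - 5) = r^2 - 4*r - 5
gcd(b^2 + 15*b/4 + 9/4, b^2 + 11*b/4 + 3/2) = b + 3/4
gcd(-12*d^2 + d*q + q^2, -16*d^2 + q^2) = 4*d + q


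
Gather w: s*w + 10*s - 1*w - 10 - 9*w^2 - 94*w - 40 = 10*s - 9*w^2 + w*(s - 95) - 50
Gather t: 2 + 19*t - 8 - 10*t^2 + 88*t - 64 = -10*t^2 + 107*t - 70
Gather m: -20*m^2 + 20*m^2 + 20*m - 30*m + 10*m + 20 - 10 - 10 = 0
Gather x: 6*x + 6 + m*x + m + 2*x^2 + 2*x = m + 2*x^2 + x*(m + 8) + 6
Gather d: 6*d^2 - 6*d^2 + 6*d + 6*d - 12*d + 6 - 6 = 0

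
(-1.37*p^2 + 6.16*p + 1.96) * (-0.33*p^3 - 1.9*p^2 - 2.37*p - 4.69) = 0.4521*p^5 + 0.5702*p^4 - 9.1039*p^3 - 11.8979*p^2 - 33.5356*p - 9.1924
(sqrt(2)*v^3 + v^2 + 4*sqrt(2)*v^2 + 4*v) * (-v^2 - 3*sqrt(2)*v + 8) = -sqrt(2)*v^5 - 7*v^4 - 4*sqrt(2)*v^4 - 28*v^3 + 5*sqrt(2)*v^3 + 8*v^2 + 20*sqrt(2)*v^2 + 32*v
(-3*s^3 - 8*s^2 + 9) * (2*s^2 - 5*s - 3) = -6*s^5 - s^4 + 49*s^3 + 42*s^2 - 45*s - 27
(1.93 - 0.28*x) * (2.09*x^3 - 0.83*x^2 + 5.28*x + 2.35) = -0.5852*x^4 + 4.2661*x^3 - 3.0803*x^2 + 9.5324*x + 4.5355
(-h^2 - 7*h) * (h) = -h^3 - 7*h^2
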